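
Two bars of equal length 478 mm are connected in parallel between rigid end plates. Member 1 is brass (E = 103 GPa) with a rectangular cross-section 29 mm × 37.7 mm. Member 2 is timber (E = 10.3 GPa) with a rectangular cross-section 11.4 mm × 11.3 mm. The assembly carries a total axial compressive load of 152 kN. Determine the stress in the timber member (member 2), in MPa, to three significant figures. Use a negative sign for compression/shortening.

A_1 = 1093 mm².
A_2 = 128.8 mm².
Equal strain + equilibrium ⇒ each member carries load in proportion to AE: A₁E₁ = 112600000 N, A₂E₂ = 1327000 N, ΣAE = 113900000 N.
σ₂ = P·E₂/ΣAE = -152000·10300/113900000 = -13.74 MPa.

-13.7 MPa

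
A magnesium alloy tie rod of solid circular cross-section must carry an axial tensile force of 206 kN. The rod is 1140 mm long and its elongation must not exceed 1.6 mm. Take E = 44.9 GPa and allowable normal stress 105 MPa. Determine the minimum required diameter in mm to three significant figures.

64.5 mm

Required area A ≥ P/σ_allow = 206000/105 = 1962 mm².
For a solid circular section, d ≥ √(4A/π) = 49.98 mm.
Elongation limit: A ≥ PL/(Eδ_allow) = 206000·1140/(44900·1.6) = 3269 mm² ⇒ d ≥ 64.51 mm.
The elongation limit governs.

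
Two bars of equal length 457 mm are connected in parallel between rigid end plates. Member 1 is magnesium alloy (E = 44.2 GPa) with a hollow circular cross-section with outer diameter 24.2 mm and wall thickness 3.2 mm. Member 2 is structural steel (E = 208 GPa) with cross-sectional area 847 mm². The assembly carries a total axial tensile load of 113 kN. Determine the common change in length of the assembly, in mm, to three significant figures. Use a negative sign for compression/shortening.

A_1 = 211.1 mm².
Equal strain + equilibrium ⇒ each member carries load in proportion to AE: A₁E₁ = 9331000 N, A₂E₂ = 176200000 N, ΣAE = 185500000 N.
δ = PL/ΣAE = 113000·457/185500000 = 0.2784 mm.

0.278 mm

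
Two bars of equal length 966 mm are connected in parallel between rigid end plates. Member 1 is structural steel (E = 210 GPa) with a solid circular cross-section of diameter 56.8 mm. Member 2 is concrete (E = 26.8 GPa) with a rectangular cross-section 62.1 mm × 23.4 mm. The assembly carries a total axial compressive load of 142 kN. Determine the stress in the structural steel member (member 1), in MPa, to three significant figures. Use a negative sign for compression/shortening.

-52.2 MPa

A_1 = 2534 mm².
A_2 = 1453 mm².
Equal strain + equilibrium ⇒ each member carries load in proportion to AE: A₁E₁ = 532100000 N, A₂E₂ = 38940000 N, ΣAE = 571100000 N.
σ₁ = P·E₁/ΣAE = -142000·210000/571100000 = -52.22 MPa.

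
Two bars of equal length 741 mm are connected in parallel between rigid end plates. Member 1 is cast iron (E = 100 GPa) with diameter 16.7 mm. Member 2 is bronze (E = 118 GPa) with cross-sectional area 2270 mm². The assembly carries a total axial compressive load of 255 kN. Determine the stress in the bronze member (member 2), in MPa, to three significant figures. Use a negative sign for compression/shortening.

-104 MPa

A_1 = 219 mm².
Equal strain + equilibrium ⇒ each member carries load in proportion to AE: A₁E₁ = 21900000 N, A₂E₂ = 267900000 N, ΣAE = 289800000 N.
σ₂ = P·E₂/ΣAE = -255000·118000/289800000 = -103.8 MPa.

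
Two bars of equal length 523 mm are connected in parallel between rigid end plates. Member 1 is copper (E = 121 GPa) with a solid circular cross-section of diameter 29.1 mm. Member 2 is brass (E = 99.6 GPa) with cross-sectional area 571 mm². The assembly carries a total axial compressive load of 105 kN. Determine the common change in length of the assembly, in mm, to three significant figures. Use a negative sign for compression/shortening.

-0.400 mm

A_1 = 665.1 mm².
Equal strain + equilibrium ⇒ each member carries load in proportion to AE: A₁E₁ = 80480000 N, A₂E₂ = 56870000 N, ΣAE = 137300000 N.
δ = PL/ΣAE = -105000·523/137300000 = -0.3998 mm.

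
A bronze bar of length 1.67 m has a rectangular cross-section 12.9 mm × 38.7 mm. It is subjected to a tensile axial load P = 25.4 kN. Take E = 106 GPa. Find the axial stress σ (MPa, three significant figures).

50.9 MPa

A = 499.2 mm².
σ = N/A = 25400/499.2 = 50.88 MPa.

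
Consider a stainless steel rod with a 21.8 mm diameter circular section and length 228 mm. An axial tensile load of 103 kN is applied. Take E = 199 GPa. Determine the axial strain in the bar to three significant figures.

A = 373.3 mm².
σ = N/A = 276 MPa; ε = σ/E = 276/199000 = 1.387e-03.

0.00139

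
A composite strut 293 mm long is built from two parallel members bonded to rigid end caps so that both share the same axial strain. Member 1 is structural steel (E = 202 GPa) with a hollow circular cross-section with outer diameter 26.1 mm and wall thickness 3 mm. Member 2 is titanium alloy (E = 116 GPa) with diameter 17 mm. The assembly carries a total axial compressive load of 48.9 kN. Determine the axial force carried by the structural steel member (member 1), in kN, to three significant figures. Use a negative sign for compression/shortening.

-30.6 kN

A_1 = 217.7 mm².
A_2 = 227 mm².
Equal strain + equilibrium ⇒ each member carries load in proportion to AE: A₁E₁ = 43980000 N, A₂E₂ = 26330000 N, ΣAE = 70310000 N.
F₁ = P·A₁E₁/ΣAE = -48900·43980000/70310000 = -30590 N.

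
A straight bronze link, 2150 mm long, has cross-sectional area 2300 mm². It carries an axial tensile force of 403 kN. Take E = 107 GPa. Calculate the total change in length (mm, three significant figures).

3.52 mm

δ_mech = NL/(AE) = 403000·2150/(2300·107000) = 3.521 mm.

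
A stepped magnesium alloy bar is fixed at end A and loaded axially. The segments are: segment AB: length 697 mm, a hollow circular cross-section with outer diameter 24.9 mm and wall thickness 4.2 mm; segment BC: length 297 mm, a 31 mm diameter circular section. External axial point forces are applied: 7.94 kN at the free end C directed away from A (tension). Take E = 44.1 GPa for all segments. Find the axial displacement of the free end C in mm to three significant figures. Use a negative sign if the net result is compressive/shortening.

0.530 mm

Internal axial forces (sectioning from the free end, tension +): N_BC = 7.94 kN, N_AB = 7.94 kN.
A_AB = 273.1 mm².
A_BC = 754.8 mm².
δ_AB = 7940·697/(273.1·44100) = 0.4595 mm
δ_BC = 7940·297/(754.8·44100) = 0.07085 mm
δ = Σδ_i = 0.5303 mm.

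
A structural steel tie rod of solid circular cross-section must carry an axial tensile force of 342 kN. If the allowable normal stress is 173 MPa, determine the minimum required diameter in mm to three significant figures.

Required area A ≥ P/σ_allow = 342000/173 = 1977 mm².
For a solid circular section, d ≥ √(4A/π) = 50.17 mm.

50.2 mm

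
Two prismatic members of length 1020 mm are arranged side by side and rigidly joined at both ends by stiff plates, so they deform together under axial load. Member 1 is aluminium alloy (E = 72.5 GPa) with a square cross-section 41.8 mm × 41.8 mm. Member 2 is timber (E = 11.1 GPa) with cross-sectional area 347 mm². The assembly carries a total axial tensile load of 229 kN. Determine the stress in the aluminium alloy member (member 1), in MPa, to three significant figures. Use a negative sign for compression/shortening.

A_1 = 1747 mm².
Equal strain + equilibrium ⇒ each member carries load in proportion to AE: A₁E₁ = 126700000 N, A₂E₂ = 3852000 N, ΣAE = 130500000 N.
σ₁ = P·E₁/ΣAE = 229000·72500/130500000 = 127.2 MPa.

127 MPa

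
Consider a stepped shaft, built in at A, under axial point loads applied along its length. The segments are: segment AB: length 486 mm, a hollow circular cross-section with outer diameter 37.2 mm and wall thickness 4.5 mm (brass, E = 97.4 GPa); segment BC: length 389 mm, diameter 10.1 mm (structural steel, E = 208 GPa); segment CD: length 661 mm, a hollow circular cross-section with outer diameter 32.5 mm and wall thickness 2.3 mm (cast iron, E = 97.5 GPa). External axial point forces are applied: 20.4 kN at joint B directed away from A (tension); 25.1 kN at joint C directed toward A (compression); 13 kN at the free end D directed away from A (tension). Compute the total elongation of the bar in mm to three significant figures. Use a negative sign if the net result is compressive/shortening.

Internal axial forces (sectioning from the free end, tension +): N_CD = 13 kN, N_BC = -12.1 kN, N_AB = 8.3 kN.
A_AB = 462.3 mm².
A_BC = 80.12 mm².
A_CD = 218.2 mm².
δ_AB = 8300·486/(462.3·97400) = 0.08959 mm
δ_BC = -12100·389/(80.12·208000) = -0.2824 mm
δ_CD = 13000·661/(218.2·97500) = 0.4039 mm
δ = Σδ_i = 0.211 mm.

0.211 mm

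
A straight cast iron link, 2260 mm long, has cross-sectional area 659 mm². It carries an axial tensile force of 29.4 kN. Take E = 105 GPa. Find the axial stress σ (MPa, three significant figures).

σ = N/A = 29400/659 = 44.61 MPa.

44.6 MPa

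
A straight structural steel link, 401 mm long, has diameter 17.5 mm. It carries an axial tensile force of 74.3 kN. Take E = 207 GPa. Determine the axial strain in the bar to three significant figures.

0.00149

A = 240.5 mm².
σ = N/A = 308.9 MPa; ε = σ/E = 308.9/207000 = 1.492e-03.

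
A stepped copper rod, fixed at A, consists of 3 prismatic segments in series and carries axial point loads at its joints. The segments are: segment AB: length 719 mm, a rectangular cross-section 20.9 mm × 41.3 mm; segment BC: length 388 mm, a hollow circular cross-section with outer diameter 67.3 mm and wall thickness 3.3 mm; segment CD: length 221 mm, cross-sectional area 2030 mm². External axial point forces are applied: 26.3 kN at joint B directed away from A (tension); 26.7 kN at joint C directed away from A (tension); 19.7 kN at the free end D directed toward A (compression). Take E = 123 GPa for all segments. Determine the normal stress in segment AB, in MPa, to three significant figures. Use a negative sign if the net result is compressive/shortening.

38.6 MPa

Internal axial forces (sectioning from the free end, tension +): N_CD = -19.7 kN, N_BC = 7 kN, N_AB = 33.3 kN.
A_AB = 863.2 mm².
σ_AB = N_AB/A_AB = 33300/863.2 = 38.58 MPa.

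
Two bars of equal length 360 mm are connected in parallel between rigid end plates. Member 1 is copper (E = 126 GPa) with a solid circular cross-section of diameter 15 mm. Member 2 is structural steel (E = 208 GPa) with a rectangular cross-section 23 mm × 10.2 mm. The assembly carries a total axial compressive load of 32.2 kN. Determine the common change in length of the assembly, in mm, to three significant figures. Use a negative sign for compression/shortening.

A_1 = 176.7 mm².
A_2 = 234.6 mm².
Equal strain + equilibrium ⇒ each member carries load in proportion to AE: A₁E₁ = 22270000 N, A₂E₂ = 48800000 N, ΣAE = 71060000 N.
δ = PL/ΣAE = -32200·360/71060000 = -0.1631 mm.

-0.163 mm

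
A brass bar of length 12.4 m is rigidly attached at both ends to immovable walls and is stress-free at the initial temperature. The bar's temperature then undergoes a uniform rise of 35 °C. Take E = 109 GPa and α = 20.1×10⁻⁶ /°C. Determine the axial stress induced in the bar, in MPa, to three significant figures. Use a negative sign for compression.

Free thermal expansion αLΔT = 20.1e-6 · 12400 · 35 = 8.723 mm.
The walls impose strain ε = −(8.723)/12400 = -7.0350e-04; σ = Eε = 109000 · -7.0350e-04 = -76.68 MPa.

-76.7 MPa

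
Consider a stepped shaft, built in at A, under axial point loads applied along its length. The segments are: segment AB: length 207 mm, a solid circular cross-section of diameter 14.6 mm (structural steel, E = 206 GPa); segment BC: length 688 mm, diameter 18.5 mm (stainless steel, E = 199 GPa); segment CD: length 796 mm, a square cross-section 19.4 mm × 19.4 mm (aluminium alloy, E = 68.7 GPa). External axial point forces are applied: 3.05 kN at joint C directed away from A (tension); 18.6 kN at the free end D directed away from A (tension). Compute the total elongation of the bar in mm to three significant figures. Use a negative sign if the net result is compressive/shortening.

0.981 mm

Internal axial forces (sectioning from the free end, tension +): N_CD = 18.6 kN, N_BC = 21.65 kN, N_AB = 21.65 kN.
A_AB = 167.4 mm².
A_BC = 268.8 mm².
A_CD = 376.4 mm².
δ_AB = 21650·207/(167.4·206000) = 0.1299 mm
δ_BC = 21650·688/(268.8·199000) = 0.2785 mm
δ_CD = 18600·796/(376.4·68700) = 0.5726 mm
δ = Σδ_i = 0.981 mm.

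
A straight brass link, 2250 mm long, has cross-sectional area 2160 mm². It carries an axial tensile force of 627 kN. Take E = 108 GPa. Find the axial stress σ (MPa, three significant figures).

σ = N/A = 627000/2160 = 290.3 MPa.

290 MPa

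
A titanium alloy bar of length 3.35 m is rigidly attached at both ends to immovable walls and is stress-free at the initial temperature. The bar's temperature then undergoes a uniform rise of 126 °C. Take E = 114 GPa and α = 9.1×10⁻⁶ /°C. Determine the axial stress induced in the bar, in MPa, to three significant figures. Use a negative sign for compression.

-131 MPa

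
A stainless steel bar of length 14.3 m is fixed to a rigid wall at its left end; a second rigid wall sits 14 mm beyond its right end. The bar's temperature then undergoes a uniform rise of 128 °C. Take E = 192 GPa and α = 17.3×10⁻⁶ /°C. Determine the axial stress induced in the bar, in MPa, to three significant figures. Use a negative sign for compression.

-237 MPa

Free thermal expansion αLΔT = 17.3e-6 · 14300 · 128 = 31.67 mm.
The walls engage after the gap closes; constrained expansion = 31.67 − 14 = 17.67 mm.
The walls impose strain ε = −(17.67)/14300 = -1.2354e-03; σ = Eε = 192000 · -1.2354e-03 = -237.2 MPa.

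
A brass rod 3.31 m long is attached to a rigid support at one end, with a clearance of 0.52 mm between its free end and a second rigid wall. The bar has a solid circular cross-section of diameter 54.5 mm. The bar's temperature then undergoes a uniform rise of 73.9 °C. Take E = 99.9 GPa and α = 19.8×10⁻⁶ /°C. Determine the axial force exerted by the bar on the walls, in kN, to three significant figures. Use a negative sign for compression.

Free thermal expansion αLΔT = 19.8e-6 · 3310 · 73.9 = 4.843 mm.
The walls engage after the gap closes; constrained expansion = 4.843 − 0.52 = 4.323 mm.
The walls impose strain ε = −(4.323)/3310 = -1.3061e-03; σ = Eε = 99900 · -1.3061e-03 = -130.5 MPa.
Wall reaction R = σ·A = -130.5·2333 = -304400 N = -304.4 kN.

-304 kN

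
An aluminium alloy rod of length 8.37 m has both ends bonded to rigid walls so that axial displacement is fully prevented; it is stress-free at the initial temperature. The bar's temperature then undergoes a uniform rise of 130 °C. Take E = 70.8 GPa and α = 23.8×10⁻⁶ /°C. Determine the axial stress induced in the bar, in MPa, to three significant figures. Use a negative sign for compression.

-219 MPa

Free thermal expansion αLΔT = 23.8e-6 · 8370 · 130 = 25.9 mm.
The walls impose strain ε = −(25.9)/8370 = -3.0940e-03; σ = Eε = 70800 · -3.0940e-03 = -219.1 MPa.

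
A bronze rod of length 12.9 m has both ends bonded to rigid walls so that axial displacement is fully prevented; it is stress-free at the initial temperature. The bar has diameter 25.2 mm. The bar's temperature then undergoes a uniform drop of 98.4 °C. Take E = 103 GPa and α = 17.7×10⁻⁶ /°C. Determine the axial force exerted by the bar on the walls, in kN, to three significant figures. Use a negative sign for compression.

89.5 kN

Free thermal expansion αLΔT = 17.7e-6 · 12900 · -98.4 = -22.47 mm.
The walls impose strain ε = −(-22.47)/12900 = 1.7417e-03; σ = Eε = 103000 · 1.7417e-03 = 179.4 MPa.
Wall reaction R = σ·A = 179.4·498.8 = 89470 N = 89.47 kN.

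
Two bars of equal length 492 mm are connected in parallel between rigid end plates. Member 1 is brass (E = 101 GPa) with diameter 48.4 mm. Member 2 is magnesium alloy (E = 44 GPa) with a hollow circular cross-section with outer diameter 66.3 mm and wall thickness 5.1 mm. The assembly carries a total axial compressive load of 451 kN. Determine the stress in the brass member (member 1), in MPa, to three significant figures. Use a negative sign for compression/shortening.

A_1 = 1840 mm².
A_2 = 980.6 mm².
Equal strain + equilibrium ⇒ each member carries load in proportion to AE: A₁E₁ = 185800000 N, A₂E₂ = 43140000 N, ΣAE = 229000000 N.
σ₁ = P·E₁/ΣAE = -451000·101000/229000000 = -198.9 MPa.

-199 MPa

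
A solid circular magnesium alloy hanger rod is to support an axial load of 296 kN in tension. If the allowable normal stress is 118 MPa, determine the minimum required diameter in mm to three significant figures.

56.5 mm

Required area A ≥ P/σ_allow = 296000/118 = 2508 mm².
For a solid circular section, d ≥ √(4A/π) = 56.51 mm.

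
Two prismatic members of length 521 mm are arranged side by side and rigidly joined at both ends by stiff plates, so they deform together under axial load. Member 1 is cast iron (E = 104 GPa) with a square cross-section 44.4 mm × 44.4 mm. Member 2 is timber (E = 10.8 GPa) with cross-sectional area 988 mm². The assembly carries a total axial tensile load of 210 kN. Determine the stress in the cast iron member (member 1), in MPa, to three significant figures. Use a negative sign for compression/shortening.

101 MPa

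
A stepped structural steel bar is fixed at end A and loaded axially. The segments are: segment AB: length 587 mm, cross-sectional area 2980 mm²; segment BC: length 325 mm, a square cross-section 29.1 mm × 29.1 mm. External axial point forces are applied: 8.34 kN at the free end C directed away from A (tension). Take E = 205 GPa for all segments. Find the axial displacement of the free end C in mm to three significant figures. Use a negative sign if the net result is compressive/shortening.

Internal axial forces (sectioning from the free end, tension +): N_BC = 8.34 kN, N_AB = 8.34 kN.
A_BC = 846.8 mm².
δ_AB = 8340·587/(2980·205000) = 0.008014 mm
δ_BC = 8340·325/(846.8·205000) = 0.01561 mm
δ = Σδ_i = 0.02363 mm.

0.0236 mm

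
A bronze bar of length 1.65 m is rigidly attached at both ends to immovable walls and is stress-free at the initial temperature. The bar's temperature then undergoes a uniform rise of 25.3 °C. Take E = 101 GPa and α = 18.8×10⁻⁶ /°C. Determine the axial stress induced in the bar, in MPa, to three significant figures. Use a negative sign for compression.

-48.0 MPa

Free thermal expansion αLΔT = 18.8e-6 · 1650 · 25.3 = 0.7848 mm.
The walls impose strain ε = −(0.7848)/1650 = -4.7564e-04; σ = Eε = 101000 · -4.7564e-04 = -48.04 MPa.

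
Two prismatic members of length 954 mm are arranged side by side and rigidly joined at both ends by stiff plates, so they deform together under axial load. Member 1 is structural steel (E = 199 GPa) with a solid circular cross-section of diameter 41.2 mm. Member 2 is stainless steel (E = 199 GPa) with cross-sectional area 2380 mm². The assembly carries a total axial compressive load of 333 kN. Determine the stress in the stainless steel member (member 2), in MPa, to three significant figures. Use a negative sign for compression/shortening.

-89.7 MPa

A_1 = 1333 mm².
Equal strain + equilibrium ⇒ each member carries load in proportion to AE: A₁E₁ = 265300000 N, A₂E₂ = 473600000 N, ΣAE = 738900000 N.
σ₂ = P·E₂/ΣAE = -333000·199000/738900000 = -89.68 MPa.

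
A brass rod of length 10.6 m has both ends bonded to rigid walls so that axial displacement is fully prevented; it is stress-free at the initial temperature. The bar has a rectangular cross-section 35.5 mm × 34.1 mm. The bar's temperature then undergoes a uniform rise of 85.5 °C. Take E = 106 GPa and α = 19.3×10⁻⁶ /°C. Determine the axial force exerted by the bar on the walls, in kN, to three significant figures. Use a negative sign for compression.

-212 kN

Free thermal expansion αLΔT = 19.3e-6 · 10600 · 85.5 = 17.49 mm.
The walls impose strain ε = −(17.49)/10600 = -1.6501e-03; σ = Eε = 106000 · -1.6501e-03 = -174.9 MPa.
Wall reaction R = σ·A = -174.9·1211 = -211700 N = -211.7 kN.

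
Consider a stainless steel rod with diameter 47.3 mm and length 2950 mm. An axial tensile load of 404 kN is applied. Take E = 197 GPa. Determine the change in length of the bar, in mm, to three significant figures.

A = 1757 mm².
δ_mech = NL/(AE) = 404000·2950/(1757·197000) = 3.443 mm.

3.44 mm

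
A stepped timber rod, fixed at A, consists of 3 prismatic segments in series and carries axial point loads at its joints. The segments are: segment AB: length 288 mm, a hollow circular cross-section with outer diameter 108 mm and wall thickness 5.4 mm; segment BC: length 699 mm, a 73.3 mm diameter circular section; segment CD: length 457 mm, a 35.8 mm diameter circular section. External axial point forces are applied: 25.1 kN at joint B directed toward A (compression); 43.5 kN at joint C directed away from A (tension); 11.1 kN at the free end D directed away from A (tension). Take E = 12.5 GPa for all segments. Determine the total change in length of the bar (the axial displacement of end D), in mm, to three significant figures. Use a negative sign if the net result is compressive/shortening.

1.52 mm

Internal axial forces (sectioning from the free end, tension +): N_CD = 11.1 kN, N_BC = 54.6 kN, N_AB = 29.5 kN.
A_AB = 1741 mm².
A_BC = 4220 mm².
A_CD = 1007 mm².
δ_AB = 29500·288/(1741·12500) = 0.3905 mm
δ_BC = 54600·699/(4220·12500) = 0.7235 mm
δ_CD = 11100·457/(1007·12500) = 0.4032 mm
δ = Σδ_i = 1.517 mm.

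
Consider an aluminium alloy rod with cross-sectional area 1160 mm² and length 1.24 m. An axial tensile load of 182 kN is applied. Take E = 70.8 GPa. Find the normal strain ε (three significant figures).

0.00222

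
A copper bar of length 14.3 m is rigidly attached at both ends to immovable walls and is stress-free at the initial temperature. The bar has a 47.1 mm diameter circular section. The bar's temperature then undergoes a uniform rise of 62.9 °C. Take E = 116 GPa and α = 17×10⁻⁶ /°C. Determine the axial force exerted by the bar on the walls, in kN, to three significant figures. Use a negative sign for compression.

Free thermal expansion αLΔT = 17e-6 · 14300 · 62.9 = 15.29 mm.
The walls impose strain ε = −(15.29)/14300 = -1.0693e-03; σ = Eε = 116000 · -1.0693e-03 = -124 MPa.
Wall reaction R = σ·A = -124·1742 = -216100 N = -216.1 kN.

-216 kN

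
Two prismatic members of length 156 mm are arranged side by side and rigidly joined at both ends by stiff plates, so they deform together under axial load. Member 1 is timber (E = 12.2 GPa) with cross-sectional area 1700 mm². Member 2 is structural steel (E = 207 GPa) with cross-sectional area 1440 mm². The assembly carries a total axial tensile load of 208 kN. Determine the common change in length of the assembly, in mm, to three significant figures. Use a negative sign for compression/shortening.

0.102 mm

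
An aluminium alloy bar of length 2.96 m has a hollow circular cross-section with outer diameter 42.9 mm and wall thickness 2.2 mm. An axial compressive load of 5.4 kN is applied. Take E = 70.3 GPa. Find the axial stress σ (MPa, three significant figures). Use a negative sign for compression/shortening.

-19.2 MPa

A = 281.3 mm².
σ = N/A = -5400/281.3 = -19.2 MPa.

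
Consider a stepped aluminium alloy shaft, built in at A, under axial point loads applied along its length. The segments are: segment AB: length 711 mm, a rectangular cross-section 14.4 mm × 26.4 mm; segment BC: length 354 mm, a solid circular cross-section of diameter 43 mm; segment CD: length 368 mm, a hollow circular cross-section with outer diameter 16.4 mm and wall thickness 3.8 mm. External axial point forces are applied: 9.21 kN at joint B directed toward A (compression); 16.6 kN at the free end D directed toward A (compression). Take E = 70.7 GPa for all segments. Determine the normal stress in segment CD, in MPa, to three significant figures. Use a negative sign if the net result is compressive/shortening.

Internal axial forces (sectioning from the free end, tension +): N_CD = -16.6 kN, N_BC = -16.6 kN, N_AB = -25.81 kN.
A_CD = 150.4 mm².
σ_CD = N_CD/A_CD = -16600/150.4 = -110.4 MPa.

-110 MPa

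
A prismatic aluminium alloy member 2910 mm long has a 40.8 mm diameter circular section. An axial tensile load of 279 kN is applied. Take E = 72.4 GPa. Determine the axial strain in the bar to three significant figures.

0.00295

A = 1307 mm².
σ = N/A = 213.4 MPa; ε = σ/E = 213.4/72400 = 2.948e-03.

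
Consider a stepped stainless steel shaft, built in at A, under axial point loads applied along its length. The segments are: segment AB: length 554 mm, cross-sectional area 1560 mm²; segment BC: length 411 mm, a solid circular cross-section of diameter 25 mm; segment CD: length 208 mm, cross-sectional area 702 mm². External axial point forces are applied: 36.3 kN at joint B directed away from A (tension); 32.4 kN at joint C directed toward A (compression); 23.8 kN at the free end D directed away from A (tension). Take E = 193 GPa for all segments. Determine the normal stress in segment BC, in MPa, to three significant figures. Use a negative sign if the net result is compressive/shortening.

-17.5 MPa

Internal axial forces (sectioning from the free end, tension +): N_CD = 23.8 kN, N_BC = -8.6 kN, N_AB = 27.7 kN.
A_BC = 490.9 mm².
σ_BC = N_BC/A_BC = -8600/490.9 = -17.52 MPa.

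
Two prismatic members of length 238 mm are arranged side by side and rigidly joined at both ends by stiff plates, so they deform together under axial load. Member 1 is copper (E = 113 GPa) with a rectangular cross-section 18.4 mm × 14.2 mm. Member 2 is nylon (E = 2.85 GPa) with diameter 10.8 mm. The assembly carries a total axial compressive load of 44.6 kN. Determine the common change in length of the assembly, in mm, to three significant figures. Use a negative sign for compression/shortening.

-0.356 mm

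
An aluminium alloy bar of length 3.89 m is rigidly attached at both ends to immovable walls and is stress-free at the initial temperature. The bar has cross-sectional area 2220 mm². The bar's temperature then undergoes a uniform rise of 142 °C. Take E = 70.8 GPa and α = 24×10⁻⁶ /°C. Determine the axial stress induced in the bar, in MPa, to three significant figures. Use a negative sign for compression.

Free thermal expansion αLΔT = 24e-6 · 3890 · 142 = 13.26 mm.
The walls impose strain ε = −(13.26)/3890 = -3.4080e-03; σ = Eε = 70800 · -3.4080e-03 = -241.3 MPa.

-241 MPa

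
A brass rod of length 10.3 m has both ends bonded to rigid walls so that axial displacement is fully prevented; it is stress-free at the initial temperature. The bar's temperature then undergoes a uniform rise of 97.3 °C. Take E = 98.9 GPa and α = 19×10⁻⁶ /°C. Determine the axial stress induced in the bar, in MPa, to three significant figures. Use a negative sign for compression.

Free thermal expansion αLΔT = 19e-6 · 10300 · 97.3 = 19.04 mm.
The walls impose strain ε = −(19.04)/10300 = -1.8487e-03; σ = Eε = 98900 · -1.8487e-03 = -182.8 MPa.

-183 MPa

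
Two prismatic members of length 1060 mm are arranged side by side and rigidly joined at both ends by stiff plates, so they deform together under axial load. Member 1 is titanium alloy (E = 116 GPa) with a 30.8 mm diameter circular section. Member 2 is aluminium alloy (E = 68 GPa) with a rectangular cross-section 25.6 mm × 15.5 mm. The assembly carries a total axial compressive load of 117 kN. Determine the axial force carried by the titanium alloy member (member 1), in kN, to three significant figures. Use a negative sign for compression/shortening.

A_1 = 745.1 mm².
A_2 = 396.8 mm².
Equal strain + equilibrium ⇒ each member carries load in proportion to AE: A₁E₁ = 86430000 N, A₂E₂ = 26980000 N, ΣAE = 113400000 N.
F₁ = P·A₁E₁/ΣAE = -117000·86430000/113400000 = -89160 N.

-89.2 kN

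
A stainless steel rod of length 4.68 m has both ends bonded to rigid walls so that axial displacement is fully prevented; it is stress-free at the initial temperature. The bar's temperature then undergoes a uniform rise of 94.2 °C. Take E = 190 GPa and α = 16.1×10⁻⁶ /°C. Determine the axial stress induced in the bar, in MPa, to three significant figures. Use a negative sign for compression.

-288 MPa

Free thermal expansion αLΔT = 16.1e-6 · 4680 · 94.2 = 7.098 mm.
The walls impose strain ε = −(7.098)/4680 = -1.5166e-03; σ = Eε = 190000 · -1.5166e-03 = -288.2 MPa.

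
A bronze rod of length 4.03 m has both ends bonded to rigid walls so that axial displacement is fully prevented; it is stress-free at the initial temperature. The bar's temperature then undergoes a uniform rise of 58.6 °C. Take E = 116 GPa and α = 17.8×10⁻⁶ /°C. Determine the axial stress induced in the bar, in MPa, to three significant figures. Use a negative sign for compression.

Free thermal expansion αLΔT = 17.8e-6 · 4030 · 58.6 = 4.204 mm.
The walls impose strain ε = −(4.204)/4030 = -1.0431e-03; σ = Eε = 116000 · -1.0431e-03 = -121 MPa.

-121 MPa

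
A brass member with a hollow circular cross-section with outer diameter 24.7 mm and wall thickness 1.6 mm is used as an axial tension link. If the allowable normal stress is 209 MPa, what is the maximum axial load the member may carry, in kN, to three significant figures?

A = 116.1 mm².
P_max = σ_allow · A = 209 · 116.1 = 24270 N = 24.27 kN.

24.3 kN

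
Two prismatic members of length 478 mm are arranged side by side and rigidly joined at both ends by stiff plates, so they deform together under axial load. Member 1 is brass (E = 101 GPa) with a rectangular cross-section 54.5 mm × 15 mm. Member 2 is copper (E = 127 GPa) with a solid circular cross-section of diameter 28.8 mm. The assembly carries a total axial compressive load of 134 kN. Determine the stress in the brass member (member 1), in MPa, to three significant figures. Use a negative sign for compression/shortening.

-81.9 MPa

A_1 = 817.5 mm².
A_2 = 651.4 mm².
Equal strain + equilibrium ⇒ each member carries load in proportion to AE: A₁E₁ = 82570000 N, A₂E₂ = 82730000 N, ΣAE = 165300000 N.
σ₁ = P·E₁/ΣAE = -134000·101000/165300000 = -81.88 MPa.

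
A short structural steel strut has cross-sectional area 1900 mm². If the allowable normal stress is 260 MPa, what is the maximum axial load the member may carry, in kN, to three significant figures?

P_max = σ_allow · A = 260 · 1900 = 494000 N = 494 kN.

494 kN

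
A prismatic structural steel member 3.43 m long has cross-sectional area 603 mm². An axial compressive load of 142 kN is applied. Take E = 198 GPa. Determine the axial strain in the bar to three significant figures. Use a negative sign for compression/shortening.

-0.00119

σ = N/A = -235.5 MPa; ε = σ/E = -235.5/198000 = -1.189e-03.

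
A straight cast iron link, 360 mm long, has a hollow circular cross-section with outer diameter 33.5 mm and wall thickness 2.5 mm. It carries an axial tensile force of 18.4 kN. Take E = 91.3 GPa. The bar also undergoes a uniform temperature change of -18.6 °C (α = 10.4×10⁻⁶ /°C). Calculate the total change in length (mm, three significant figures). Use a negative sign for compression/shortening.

0.228 mm

A = 243.5 mm².
δ_mech = NL/(AE) = 18400·360/(243.5·91300) = 0.298 mm.
δ_thermal = αLΔT = 10.4e-6·360·-18.6 = -0.06964 mm.
δ = δ_mech + δ_thermal = 0.2283 mm.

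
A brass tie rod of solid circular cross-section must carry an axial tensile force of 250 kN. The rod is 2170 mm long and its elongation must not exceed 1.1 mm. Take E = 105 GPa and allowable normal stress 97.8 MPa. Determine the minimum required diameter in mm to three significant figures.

Required area A ≥ P/σ_allow = 250000/97.8 = 2556 mm².
For a solid circular section, d ≥ √(4A/π) = 57.05 mm.
Elongation limit: A ≥ PL/(Eδ_allow) = 250000·2170/(105000·1.1) = 4697 mm² ⇒ d ≥ 77.33 mm.
The elongation limit governs.

77.3 mm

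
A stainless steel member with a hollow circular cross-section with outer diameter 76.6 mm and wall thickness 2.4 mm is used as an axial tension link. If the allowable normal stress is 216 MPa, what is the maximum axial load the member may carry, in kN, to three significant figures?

A = 559.5 mm².
P_max = σ_allow · A = 216 · 559.5 = 120800 N = 120.8 kN.

121 kN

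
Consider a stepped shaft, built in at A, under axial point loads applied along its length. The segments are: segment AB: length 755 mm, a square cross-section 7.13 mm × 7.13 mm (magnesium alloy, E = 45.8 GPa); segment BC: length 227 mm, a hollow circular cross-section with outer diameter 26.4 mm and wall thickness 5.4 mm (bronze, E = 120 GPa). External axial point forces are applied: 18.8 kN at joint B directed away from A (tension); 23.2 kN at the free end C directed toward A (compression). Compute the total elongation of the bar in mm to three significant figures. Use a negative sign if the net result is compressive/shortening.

-1.55 mm

Internal axial forces (sectioning from the free end, tension +): N_BC = -23.2 kN, N_AB = -4.4 kN.
A_AB = 50.84 mm².
A_BC = 356.3 mm².
δ_AB = -4400·755/(50.84·45800) = -1.427 mm
δ_BC = -23200·227/(356.3·120000) = -0.1232 mm
δ = Σδ_i = -1.55 mm.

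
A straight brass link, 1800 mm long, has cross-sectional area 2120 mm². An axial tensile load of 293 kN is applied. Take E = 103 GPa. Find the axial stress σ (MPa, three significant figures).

138 MPa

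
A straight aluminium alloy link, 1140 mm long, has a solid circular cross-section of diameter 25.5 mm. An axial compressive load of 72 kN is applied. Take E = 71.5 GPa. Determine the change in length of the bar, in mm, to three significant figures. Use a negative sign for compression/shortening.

A = 510.7 mm².
δ_mech = NL/(AE) = -72000·1140/(510.7·71500) = -2.248 mm.

-2.25 mm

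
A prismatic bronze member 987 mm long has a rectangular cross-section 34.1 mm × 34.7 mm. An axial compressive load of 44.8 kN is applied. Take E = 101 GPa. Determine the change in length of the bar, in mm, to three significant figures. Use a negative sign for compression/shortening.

A = 1183 mm².
δ_mech = NL/(AE) = -44800·987/(1183·101000) = -0.37 mm.

-0.370 mm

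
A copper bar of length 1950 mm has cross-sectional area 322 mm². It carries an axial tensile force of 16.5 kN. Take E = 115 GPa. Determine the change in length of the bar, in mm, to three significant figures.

δ_mech = NL/(AE) = 16500·1950/(322·115000) = 0.8689 mm.

0.869 mm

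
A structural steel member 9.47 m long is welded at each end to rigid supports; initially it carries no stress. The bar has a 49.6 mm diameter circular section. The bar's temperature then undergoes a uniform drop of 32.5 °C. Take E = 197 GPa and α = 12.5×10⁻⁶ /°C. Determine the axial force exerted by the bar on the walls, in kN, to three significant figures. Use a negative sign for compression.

Free thermal expansion αLΔT = 12.5e-6 · 9470 · -32.5 = -3.847 mm.
The walls impose strain ε = −(-3.847)/9470 = 4.0625e-04; σ = Eε = 197000 · 4.0625e-04 = 80.03 MPa.
Wall reaction R = σ·A = 80.03·1932 = 154600 N = 154.6 kN.

155 kN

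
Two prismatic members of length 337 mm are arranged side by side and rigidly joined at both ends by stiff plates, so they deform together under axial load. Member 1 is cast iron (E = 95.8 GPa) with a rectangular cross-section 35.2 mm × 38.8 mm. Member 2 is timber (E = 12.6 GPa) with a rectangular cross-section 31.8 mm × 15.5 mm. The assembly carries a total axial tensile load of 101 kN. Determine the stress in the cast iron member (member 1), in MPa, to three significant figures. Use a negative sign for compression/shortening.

70.6 MPa

A_1 = 1366 mm².
A_2 = 492.9 mm².
Equal strain + equilibrium ⇒ each member carries load in proportion to AE: A₁E₁ = 130800000 N, A₂E₂ = 6211000 N, ΣAE = 137100000 N.
σ₁ = P·E₁/ΣAE = 101000·95800/137100000 = 70.6 MPa.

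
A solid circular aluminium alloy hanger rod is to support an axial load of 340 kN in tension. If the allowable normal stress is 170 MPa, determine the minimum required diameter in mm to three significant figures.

50.5 mm

Required area A ≥ P/σ_allow = 340000/170 = 2000 mm².
For a solid circular section, d ≥ √(4A/π) = 50.46 mm.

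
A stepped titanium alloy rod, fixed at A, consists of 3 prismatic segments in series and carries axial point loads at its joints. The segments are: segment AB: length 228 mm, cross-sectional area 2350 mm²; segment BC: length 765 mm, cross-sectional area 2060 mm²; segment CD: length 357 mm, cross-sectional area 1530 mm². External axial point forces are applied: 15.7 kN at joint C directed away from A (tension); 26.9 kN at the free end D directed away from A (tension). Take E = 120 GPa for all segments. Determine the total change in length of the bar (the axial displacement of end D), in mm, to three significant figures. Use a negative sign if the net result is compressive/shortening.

Internal axial forces (sectioning from the free end, tension +): N_CD = 26.9 kN, N_BC = 42.6 kN, N_AB = 42.6 kN.
δ_AB = 42600·228/(2350·120000) = 0.03444 mm
δ_BC = 42600·765/(2060·120000) = 0.1318 mm
δ_CD = 26900·357/(1530·120000) = 0.05231 mm
δ = Σδ_i = 0.2186 mm.

0.219 mm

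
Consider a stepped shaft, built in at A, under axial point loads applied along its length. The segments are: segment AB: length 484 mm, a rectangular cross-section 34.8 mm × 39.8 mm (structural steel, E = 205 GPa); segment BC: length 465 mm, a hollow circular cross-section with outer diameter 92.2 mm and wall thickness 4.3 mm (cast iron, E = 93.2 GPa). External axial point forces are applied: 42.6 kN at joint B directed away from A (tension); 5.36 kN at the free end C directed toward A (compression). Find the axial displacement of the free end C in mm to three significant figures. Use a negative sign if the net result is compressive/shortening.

0.0410 mm

Internal axial forces (sectioning from the free end, tension +): N_BC = -5.36 kN, N_AB = 37.24 kN.
A_AB = 1385 mm².
A_BC = 1187 mm².
δ_AB = 37240·484/(1385·205000) = 0.06348 mm
δ_BC = -5360·465/(1187·93200) = -0.02252 mm
δ = Σδ_i = 0.04096 mm.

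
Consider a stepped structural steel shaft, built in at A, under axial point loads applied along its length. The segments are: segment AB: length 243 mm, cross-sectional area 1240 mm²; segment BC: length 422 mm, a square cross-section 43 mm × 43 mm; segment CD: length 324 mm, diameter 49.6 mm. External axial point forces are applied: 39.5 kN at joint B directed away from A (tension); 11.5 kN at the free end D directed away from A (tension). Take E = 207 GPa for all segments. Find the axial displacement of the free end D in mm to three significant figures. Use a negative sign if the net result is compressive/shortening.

0.0703 mm

Internal axial forces (sectioning from the free end, tension +): N_CD = 11.5 kN, N_BC = 11.5 kN, N_AB = 51 kN.
A_BC = 1849 mm².
A_CD = 1932 mm².
δ_AB = 51000·243/(1240·207000) = 0.04828 mm
δ_BC = 11500·422/(1849·207000) = 0.01268 mm
δ_CD = 11500·324/(1932·207000) = 0.009316 mm
δ = Σδ_i = 0.07028 mm.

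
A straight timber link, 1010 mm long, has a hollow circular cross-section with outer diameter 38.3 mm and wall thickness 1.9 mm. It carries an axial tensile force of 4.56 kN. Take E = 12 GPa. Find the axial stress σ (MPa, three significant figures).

A = 217.3 mm².
σ = N/A = 4560/217.3 = 20.99 MPa.

21.0 MPa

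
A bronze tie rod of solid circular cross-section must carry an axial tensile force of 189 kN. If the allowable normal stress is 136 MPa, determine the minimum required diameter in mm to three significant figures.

Required area A ≥ P/σ_allow = 189000/136 = 1390 mm².
For a solid circular section, d ≥ √(4A/π) = 42.06 mm.

42.1 mm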